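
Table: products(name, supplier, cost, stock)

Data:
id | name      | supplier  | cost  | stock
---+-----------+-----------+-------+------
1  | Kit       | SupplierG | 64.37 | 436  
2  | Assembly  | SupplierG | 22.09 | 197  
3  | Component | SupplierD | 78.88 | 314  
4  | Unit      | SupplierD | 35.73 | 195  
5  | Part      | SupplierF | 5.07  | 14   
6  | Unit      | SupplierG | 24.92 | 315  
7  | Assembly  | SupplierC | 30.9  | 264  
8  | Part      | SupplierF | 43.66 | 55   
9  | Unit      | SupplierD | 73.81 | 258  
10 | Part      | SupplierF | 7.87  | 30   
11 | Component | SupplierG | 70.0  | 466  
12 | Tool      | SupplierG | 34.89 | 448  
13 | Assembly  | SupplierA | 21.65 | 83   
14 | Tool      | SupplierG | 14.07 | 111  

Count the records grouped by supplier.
SELECT supplier, COUNT(*) as count
FROM products
GROUP BY supplier

Result:
  SupplierA: 1
  SupplierC: 1
  SupplierD: 3
  SupplierF: 3
  SupplierG: 6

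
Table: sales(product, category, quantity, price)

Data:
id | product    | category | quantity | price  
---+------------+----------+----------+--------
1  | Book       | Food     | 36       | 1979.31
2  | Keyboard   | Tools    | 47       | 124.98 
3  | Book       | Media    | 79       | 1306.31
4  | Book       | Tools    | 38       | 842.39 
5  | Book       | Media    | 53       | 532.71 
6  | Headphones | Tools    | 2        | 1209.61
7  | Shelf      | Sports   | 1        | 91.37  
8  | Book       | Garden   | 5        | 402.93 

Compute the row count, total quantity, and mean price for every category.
SELECT category,
       COUNT(*) as cnt,
       SUM(quantity) as total_quantity,
       AVG(price) as avg_price
FROM sales
GROUP BY category

Result:
  Food: 1 records, 36 total quantity, 1979.31 avg price
  Garden: 1 records, 5 total quantity, 402.93 avg price
  Media: 2 records, 132 total quantity, 919.51 avg price
  Sports: 1 records, 1 total quantity, 91.37 avg price
  Tools: 3 records, 87 total quantity, 725.66 avg price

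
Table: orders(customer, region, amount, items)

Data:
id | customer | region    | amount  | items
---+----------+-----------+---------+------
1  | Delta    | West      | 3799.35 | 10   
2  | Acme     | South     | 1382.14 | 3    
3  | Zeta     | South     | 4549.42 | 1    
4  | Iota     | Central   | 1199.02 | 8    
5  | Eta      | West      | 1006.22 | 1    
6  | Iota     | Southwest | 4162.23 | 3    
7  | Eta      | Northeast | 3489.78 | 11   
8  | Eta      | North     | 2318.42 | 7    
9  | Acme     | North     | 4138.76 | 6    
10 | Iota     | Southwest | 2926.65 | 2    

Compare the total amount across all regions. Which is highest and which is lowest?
SELECT region, SUM(amount)
FROM orders
GROUP BY region
ORDER BY SUM(amount)

All groups:
  Central: 1199.02
  Northeast: 3489.78
  West: 4805.57
  South: 5931.56
  North: 6457.18
  Southwest: 7088.88

Highest: Southwest (7088.88)
Lowest: Central (1199.02)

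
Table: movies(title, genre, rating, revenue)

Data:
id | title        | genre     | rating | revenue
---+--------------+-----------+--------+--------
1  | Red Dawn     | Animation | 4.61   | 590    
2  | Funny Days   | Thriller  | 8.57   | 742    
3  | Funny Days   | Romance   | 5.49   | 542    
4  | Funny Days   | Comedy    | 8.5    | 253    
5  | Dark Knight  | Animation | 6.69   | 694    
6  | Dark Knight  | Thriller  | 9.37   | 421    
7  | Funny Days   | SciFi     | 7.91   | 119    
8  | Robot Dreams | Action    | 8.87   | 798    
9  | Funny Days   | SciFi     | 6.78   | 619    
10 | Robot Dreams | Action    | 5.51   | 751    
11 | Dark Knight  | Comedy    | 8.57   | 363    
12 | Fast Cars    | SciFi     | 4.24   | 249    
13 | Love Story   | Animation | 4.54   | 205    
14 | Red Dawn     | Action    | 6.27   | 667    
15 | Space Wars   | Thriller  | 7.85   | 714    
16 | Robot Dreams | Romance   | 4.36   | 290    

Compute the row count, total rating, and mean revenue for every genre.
SELECT genre,
       COUNT(*) as cnt,
       SUM(rating) as total_rating,
       AVG(revenue) as avg_revenue
FROM movies
GROUP BY genre

Result:
  Action: 3 records, 20.65 total rating, 738.67 avg revenue
  Animation: 3 records, 15.84 total rating, 496.33 avg revenue
  Comedy: 2 records, 17.07 total rating, 308.00 avg revenue
  Romance: 2 records, 9.85 total rating, 416.00 avg revenue
  SciFi: 3 records, 18.93 total rating, 329.00 avg revenue
  Thriller: 3 records, 25.79 total rating, 625.67 avg revenue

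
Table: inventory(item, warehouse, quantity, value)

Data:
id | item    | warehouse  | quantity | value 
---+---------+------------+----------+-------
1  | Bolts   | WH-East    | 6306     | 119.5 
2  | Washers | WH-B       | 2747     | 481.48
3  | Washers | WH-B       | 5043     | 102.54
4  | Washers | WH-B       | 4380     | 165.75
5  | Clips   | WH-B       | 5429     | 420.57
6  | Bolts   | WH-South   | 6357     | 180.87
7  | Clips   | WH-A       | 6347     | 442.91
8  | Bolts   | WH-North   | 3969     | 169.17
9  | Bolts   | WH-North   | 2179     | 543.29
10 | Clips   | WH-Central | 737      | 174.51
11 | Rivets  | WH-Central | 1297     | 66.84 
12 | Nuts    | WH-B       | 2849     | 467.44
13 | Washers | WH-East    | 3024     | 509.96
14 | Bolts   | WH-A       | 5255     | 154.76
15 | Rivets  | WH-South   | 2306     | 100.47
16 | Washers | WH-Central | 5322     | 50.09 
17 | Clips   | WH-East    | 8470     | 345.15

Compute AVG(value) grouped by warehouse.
SELECT warehouse, AVG(value) as result
FROM inventory
GROUP BY warehouse

Result:
  WH-A: 298.84
  WH-B: 327.56
  WH-Central: 97.15
  WH-East: 324.87
  WH-North: 356.23
  WH-South: 140.67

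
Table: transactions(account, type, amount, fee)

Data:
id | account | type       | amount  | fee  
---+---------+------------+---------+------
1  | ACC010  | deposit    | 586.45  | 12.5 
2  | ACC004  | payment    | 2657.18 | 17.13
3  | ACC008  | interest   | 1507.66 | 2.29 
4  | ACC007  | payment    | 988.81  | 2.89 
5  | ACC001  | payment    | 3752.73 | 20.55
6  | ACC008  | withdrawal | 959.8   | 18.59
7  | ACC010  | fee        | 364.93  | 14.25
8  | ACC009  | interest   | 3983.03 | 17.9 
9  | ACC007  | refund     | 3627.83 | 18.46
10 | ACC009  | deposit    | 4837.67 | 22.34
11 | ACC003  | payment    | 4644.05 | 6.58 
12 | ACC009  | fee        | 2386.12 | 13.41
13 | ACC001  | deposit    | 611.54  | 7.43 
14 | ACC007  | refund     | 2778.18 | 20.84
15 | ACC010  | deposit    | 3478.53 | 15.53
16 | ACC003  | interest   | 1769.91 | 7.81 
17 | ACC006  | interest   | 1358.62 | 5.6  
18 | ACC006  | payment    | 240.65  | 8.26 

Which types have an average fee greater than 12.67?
SELECT type, AVG(fee)
FROM transactions
GROUP BY type
HAVING AVG(fee) > 12.67

Result:
  deposit: avg=14.45
  fee: avg=13.83
  refund: avg=19.65
  withdrawal: avg=18.59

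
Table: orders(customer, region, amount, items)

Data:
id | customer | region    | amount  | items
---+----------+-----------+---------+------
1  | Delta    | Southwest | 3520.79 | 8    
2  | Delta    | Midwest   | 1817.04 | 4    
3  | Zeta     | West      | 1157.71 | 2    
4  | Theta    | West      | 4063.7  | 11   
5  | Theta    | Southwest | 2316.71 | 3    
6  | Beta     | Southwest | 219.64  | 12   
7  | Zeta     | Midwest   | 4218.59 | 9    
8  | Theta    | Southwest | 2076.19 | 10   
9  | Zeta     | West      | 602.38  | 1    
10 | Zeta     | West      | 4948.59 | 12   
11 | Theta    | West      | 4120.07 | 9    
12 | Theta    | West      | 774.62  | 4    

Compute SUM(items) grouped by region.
SELECT region, SUM(items) as result
FROM orders
GROUP BY region

Result:
  Midwest: 13
  Southwest: 33
  West: 39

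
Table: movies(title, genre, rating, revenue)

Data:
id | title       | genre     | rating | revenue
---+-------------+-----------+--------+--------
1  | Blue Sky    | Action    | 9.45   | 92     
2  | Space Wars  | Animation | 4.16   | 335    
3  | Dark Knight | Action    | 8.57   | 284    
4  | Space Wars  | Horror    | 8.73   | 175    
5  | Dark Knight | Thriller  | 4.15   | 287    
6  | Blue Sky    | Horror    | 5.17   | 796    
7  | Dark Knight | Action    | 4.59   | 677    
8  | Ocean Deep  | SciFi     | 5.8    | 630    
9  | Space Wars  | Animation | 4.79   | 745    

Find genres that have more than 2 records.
SELECT genre, COUNT(*) as cnt
FROM movies
GROUP BY genre
HAVING COUNT(*) > 2

Result:
  Action: 3

Note: HAVING filters groups after aggregation, WHERE filters rows before.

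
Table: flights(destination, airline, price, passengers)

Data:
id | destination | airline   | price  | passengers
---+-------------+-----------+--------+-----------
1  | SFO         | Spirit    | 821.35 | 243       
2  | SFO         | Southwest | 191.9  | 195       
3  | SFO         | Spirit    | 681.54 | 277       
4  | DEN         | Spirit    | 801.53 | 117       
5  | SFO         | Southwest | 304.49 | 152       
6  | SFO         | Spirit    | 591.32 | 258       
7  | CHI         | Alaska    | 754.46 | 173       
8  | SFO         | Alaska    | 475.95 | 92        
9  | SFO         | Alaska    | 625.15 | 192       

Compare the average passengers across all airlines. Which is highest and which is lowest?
SELECT airline, AVG(passengers)
FROM flights
GROUP BY airline
ORDER BY AVG(passengers)

All groups:
  Alaska: 152.33
  Southwest: 173.50
  Spirit: 223.75

Highest: Spirit (223.75)
Lowest: Alaska (152.33)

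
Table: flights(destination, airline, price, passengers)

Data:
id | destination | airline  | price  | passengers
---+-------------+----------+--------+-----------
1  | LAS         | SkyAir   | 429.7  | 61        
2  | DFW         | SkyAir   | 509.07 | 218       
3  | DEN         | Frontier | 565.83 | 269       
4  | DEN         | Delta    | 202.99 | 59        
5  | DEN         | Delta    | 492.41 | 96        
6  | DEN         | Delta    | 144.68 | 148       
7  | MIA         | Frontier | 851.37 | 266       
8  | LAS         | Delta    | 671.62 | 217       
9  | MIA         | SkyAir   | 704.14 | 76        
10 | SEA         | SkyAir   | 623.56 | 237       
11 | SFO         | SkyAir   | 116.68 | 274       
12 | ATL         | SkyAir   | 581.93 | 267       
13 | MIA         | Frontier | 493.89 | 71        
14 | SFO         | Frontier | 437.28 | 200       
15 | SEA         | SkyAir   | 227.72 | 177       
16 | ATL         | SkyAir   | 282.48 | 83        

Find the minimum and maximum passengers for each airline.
SELECT airline, MIN(passengers), MAX(passengers)
FROM flights
GROUP BY airline

Result:
  Delta: min=59, max=217
  Frontier: min=71, max=269
  SkyAir: min=61, max=274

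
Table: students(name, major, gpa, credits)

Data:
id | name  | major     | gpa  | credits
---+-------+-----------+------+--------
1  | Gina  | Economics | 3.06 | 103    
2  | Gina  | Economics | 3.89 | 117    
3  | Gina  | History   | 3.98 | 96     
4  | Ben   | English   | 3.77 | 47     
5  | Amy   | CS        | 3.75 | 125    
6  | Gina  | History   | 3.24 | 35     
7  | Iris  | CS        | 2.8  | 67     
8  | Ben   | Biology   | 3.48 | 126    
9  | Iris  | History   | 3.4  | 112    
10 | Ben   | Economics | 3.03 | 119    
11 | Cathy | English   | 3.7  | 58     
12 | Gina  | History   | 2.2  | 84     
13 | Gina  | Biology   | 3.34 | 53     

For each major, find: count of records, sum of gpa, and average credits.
SELECT major,
       COUNT(*) as cnt,
       SUM(gpa) as total_gpa,
       AVG(credits) as avg_credits
FROM students
GROUP BY major

Result:
  Biology: 2 records, 6.82 total gpa, 89.50 avg credits
  CS: 2 records, 6.55 total gpa, 96.00 avg credits
  Economics: 3 records, 9.98 total gpa, 113.00 avg credits
  English: 2 records, 7.47 total gpa, 52.50 avg credits
  History: 4 records, 12.82 total gpa, 81.75 avg credits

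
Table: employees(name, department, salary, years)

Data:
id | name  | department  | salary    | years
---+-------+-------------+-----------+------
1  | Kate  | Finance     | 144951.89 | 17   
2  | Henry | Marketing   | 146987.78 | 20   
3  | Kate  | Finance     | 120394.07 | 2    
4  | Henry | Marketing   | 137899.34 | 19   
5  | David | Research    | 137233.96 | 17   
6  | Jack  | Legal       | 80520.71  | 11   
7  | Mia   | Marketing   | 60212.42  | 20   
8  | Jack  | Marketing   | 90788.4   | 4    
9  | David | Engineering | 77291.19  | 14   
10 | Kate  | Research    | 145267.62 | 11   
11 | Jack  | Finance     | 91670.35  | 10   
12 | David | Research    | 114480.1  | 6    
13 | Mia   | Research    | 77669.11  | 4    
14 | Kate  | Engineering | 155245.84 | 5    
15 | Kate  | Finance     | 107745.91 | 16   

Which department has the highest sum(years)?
SELECT department, SUM(years) as val
FROM employees
GROUP BY department
ORDER BY val DESC
LIMIT 1

Result: Marketing with sum(years) = 63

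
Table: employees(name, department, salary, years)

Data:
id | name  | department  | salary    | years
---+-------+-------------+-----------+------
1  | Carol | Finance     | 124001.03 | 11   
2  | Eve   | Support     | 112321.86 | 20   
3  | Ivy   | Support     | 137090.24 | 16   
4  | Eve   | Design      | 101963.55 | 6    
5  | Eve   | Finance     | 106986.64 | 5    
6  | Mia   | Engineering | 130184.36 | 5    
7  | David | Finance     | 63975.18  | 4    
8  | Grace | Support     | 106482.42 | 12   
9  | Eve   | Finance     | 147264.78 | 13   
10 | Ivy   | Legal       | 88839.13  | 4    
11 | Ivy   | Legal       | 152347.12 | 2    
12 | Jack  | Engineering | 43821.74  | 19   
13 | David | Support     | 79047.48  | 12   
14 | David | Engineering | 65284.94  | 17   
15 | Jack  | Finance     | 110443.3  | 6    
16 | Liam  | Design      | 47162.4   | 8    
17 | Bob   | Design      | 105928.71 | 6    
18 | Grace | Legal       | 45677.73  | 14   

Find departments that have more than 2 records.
SELECT department, COUNT(*) as cnt
FROM employees
GROUP BY department
HAVING COUNT(*) > 2

Result:
  Design: 3
  Engineering: 3
  Finance: 5
  Legal: 3
  Support: 4

Note: HAVING filters groups after aggregation, WHERE filters rows before.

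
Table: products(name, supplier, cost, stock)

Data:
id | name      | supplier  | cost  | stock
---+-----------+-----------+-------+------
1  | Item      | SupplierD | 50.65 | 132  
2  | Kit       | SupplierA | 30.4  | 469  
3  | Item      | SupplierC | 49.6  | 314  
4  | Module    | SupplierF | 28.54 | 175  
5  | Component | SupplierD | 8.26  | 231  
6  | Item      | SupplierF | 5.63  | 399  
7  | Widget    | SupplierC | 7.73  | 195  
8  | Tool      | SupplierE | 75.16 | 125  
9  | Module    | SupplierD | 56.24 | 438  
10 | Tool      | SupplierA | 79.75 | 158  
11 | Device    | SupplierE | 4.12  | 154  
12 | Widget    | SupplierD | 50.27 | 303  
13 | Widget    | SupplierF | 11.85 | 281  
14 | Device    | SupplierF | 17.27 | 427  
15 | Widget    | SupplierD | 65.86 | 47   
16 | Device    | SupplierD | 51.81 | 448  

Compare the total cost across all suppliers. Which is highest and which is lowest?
SELECT supplier, SUM(cost)
FROM products
GROUP BY supplier
ORDER BY SUM(cost)

All groups:
  SupplierC: 57.33
  SupplierF: 63.29
  SupplierE: 79.28
  SupplierA: 110.15
  SupplierD: 283.09

Highest: SupplierD (283.09)
Lowest: SupplierC (57.33)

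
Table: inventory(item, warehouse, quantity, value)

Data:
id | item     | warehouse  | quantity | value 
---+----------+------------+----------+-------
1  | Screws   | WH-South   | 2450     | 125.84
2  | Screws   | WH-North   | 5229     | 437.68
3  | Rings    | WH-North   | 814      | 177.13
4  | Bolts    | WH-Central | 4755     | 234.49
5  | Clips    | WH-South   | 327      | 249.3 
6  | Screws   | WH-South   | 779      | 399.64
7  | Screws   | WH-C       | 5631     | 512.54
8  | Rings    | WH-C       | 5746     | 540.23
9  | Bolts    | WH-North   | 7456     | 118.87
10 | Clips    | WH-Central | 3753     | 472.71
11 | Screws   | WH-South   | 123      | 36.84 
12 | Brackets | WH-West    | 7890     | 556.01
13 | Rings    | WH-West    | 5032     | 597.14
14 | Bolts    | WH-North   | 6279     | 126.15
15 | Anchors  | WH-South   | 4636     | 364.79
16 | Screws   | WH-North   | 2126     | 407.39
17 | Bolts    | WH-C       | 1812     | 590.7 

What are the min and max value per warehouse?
SELECT warehouse, MIN(value), MAX(value)
FROM inventory
GROUP BY warehouse

Result:
  WH-C: min=512.54, max=590.70
  WH-Central: min=234.49, max=472.71
  WH-North: min=118.87, max=437.68
  WH-South: min=36.84, max=399.64
  WH-West: min=556.01, max=597.14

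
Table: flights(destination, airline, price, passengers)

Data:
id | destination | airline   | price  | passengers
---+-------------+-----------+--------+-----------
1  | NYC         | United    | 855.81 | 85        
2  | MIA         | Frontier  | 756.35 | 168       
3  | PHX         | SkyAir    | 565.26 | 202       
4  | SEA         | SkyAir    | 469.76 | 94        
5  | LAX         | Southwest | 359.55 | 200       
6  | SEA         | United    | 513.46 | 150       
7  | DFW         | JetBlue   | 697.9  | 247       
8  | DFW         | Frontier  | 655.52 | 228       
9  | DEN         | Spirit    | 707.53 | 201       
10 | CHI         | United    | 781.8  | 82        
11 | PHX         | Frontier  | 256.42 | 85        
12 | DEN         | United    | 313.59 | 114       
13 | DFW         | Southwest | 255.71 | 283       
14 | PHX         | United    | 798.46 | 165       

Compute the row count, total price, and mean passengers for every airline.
SELECT airline,
       COUNT(*) as cnt,
       SUM(price) as total_price,
       AVG(passengers) as avg_passengers
FROM flights
GROUP BY airline

Result:
  Frontier: 3 records, 1668.29 total price, 160.33 avg passengers
  JetBlue: 1 records, 697.90 total price, 247.00 avg passengers
  SkyAir: 2 records, 1035.02 total price, 148.00 avg passengers
  Southwest: 2 records, 615.26 total price, 241.50 avg passengers
  Spirit: 1 records, 707.53 total price, 201.00 avg passengers
  United: 5 records, 3263.12 total price, 119.20 avg passengers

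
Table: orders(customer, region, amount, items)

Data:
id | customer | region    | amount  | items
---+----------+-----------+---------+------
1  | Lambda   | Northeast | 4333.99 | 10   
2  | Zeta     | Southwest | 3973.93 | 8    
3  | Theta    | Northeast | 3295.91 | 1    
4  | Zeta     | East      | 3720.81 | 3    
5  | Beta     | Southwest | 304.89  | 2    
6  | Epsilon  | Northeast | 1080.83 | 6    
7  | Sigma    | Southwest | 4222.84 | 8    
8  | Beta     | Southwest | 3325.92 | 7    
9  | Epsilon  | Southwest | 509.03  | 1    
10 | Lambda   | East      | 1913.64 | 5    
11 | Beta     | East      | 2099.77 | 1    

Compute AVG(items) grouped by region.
SELECT region, AVG(items) as result
FROM orders
GROUP BY region

Result:
  East: 3.00
  Northeast: 5.67
  Southwest: 5.20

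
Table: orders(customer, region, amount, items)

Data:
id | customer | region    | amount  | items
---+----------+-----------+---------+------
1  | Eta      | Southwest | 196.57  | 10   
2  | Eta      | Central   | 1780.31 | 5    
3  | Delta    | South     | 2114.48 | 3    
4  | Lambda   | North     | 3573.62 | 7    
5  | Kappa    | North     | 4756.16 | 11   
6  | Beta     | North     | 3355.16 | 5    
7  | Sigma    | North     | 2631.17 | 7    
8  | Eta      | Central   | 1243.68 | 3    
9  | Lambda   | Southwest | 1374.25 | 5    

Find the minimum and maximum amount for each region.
SELECT region, MIN(amount), MAX(amount)
FROM orders
GROUP BY region

Result:
  Central: min=1243.68, max=1780.31
  North: min=2631.17, max=4756.16
  South: min=2114.48, max=2114.48
  Southwest: min=196.57, max=1374.25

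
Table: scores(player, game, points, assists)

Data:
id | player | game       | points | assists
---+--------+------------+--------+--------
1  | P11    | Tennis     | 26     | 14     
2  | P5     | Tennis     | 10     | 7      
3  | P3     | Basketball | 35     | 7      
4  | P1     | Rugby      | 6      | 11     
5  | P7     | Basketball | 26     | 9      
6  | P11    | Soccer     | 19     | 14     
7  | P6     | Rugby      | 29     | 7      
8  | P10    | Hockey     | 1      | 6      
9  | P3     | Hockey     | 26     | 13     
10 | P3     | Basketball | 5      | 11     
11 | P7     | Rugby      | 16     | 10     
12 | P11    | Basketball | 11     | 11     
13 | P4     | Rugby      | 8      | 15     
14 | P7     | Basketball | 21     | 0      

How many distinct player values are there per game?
SELECT game, COUNT(DISTINCT player)
FROM scores
GROUP BY game

Result:
  Basketball: 3 distinct
  Hockey: 2 distinct
  Rugby: 4 distinct
  Soccer: 1 distinct
  Tennis: 2 distinct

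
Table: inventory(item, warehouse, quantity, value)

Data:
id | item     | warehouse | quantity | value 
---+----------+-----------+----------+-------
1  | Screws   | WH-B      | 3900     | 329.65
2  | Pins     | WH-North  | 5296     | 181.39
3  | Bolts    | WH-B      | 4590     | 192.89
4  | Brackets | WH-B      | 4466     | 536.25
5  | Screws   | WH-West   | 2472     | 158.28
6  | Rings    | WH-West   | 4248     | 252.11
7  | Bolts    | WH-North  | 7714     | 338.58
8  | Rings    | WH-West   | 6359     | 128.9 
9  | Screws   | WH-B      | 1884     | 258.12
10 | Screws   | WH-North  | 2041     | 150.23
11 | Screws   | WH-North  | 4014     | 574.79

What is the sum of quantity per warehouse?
SELECT warehouse, SUM(quantity) as result
FROM inventory
GROUP BY warehouse

Result:
  WH-B: 14840
  WH-North: 19065
  WH-West: 13079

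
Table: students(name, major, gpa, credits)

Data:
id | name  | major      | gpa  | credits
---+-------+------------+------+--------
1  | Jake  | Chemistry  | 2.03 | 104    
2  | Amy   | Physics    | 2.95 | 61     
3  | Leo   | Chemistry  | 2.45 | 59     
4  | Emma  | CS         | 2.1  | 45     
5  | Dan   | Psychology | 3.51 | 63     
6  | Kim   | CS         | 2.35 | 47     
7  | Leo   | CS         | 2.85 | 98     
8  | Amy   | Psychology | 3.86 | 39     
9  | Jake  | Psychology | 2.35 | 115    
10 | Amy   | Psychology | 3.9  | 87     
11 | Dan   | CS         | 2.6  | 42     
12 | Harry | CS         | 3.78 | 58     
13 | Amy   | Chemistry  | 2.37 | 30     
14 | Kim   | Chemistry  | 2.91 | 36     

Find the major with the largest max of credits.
SELECT major, MAX(credits) as val
FROM students
GROUP BY major
ORDER BY val DESC
LIMIT 1

Result: Psychology with max(credits) = 115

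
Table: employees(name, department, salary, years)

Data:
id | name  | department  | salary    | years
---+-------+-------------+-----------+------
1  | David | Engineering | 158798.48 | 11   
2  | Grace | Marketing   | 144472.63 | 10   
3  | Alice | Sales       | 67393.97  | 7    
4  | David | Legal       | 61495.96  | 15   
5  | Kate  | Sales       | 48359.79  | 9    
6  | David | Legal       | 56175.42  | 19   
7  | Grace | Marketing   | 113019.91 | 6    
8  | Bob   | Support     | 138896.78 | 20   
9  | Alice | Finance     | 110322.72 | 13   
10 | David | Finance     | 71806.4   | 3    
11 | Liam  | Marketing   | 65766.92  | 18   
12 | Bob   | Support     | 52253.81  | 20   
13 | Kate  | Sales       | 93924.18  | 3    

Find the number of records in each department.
SELECT department, COUNT(*) as count
FROM employees
GROUP BY department

Result:
  Engineering: 1
  Finance: 2
  Legal: 2
  Marketing: 3
  Sales: 3
  Support: 2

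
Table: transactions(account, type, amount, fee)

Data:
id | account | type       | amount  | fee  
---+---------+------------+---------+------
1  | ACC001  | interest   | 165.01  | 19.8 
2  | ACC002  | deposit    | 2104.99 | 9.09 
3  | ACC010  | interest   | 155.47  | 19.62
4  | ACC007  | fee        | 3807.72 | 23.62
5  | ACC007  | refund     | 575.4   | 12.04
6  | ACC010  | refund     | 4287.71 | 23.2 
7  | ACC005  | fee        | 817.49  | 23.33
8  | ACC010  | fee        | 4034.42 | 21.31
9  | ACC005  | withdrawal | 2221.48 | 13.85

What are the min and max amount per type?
SELECT type, MIN(amount), MAX(amount)
FROM transactions
GROUP BY type

Result:
  deposit: min=2104.99, max=2104.99
  fee: min=817.49, max=4034.42
  interest: min=155.47, max=165.01
  refund: min=575.40, max=4287.71
  withdrawal: min=2221.48, max=2221.48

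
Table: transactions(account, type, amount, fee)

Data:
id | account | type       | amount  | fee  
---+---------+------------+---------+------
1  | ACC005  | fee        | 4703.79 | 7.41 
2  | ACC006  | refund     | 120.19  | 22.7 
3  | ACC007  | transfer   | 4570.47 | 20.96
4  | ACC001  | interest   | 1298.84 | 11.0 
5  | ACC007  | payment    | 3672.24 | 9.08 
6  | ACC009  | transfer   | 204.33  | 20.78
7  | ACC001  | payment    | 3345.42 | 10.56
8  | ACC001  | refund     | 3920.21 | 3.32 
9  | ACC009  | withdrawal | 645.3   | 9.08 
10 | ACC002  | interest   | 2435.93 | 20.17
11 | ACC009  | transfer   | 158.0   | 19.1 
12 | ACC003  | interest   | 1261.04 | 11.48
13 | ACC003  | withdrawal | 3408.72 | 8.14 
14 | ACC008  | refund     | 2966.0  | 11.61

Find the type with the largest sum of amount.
SELECT type, SUM(amount) as val
FROM transactions
GROUP BY type
ORDER BY val DESC
LIMIT 1

Result: payment with sum(amount) = 7017.66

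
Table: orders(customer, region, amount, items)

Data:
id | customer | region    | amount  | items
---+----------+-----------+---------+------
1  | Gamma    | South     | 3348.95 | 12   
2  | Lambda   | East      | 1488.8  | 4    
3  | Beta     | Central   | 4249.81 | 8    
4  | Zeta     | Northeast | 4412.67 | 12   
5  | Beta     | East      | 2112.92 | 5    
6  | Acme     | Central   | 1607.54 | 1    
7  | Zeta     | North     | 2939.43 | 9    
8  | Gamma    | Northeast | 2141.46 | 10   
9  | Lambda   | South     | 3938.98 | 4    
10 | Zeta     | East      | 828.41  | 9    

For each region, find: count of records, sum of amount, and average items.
SELECT region,
       COUNT(*) as cnt,
       SUM(amount) as total_amount,
       AVG(items) as avg_items
FROM orders
GROUP BY region

Result:
  Central: 2 records, 5857.35 total amount, 4.50 avg items
  East: 3 records, 4430.13 total amount, 6.00 avg items
  North: 1 records, 2939.43 total amount, 9.00 avg items
  Northeast: 2 records, 6554.13 total amount, 11.00 avg items
  South: 2 records, 7287.93 total amount, 8.00 avg items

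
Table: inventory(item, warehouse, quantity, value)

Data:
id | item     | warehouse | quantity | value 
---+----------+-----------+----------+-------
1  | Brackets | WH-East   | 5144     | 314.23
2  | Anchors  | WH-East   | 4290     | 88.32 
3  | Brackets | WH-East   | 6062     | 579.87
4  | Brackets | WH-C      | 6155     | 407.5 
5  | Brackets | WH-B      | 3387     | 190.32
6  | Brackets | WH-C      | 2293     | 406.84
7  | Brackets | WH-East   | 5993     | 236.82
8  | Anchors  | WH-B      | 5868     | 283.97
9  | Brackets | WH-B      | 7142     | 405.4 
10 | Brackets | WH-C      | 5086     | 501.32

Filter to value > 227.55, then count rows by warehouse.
SELECT warehouse, COUNT(*)
FROM inventory
WHERE value > 227.55
GROUP BY warehouse

Note: WHERE filters rows before grouping.

Result:
  WH-B: 2
  WH-C: 3
  WH-East: 3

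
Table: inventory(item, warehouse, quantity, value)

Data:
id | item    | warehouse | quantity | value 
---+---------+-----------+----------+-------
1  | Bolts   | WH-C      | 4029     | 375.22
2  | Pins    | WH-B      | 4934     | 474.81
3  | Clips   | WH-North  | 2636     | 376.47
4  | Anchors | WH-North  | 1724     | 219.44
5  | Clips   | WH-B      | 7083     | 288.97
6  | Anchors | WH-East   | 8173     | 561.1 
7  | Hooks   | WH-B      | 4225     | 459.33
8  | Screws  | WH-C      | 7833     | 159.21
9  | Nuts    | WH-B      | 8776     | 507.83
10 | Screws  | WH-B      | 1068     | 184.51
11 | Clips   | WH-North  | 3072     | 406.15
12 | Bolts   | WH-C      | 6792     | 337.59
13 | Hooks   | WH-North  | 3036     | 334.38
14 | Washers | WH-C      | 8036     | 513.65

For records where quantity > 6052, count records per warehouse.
SELECT warehouse, COUNT(*)
FROM inventory
WHERE quantity > 6052
GROUP BY warehouse

Note: WHERE filters rows before grouping.

Result:
  WH-B: 2
  WH-C: 3
  WH-East: 1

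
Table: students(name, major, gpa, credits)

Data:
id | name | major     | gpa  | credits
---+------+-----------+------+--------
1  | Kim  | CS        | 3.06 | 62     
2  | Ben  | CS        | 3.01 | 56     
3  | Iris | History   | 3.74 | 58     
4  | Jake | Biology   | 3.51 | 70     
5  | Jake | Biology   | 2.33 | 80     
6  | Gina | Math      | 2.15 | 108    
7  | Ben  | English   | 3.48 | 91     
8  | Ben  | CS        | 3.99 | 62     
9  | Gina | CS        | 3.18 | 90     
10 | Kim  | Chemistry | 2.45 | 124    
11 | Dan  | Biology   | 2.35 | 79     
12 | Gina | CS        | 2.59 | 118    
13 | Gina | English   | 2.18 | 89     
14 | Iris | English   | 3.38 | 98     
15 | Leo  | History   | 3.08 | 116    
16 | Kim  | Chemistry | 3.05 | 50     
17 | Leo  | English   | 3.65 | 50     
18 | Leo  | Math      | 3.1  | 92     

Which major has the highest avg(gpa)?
SELECT major, AVG(gpa) as val
FROM students
GROUP BY major
ORDER BY val DESC
LIMIT 1

Result: History with avg(gpa) = 3.41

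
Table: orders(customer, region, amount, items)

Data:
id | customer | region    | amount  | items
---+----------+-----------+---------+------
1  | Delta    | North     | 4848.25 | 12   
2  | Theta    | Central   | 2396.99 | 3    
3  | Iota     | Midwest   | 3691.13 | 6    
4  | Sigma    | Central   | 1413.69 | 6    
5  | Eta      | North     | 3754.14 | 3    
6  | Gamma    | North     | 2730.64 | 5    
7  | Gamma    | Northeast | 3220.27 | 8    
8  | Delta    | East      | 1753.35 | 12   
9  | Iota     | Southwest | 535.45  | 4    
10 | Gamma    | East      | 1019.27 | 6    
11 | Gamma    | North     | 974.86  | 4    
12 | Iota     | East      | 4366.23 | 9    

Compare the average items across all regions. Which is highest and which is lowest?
SELECT region, AVG(items)
FROM orders
GROUP BY region
ORDER BY AVG(items)

All groups:
  Southwest: 4.00
  Central: 4.50
  Midwest: 6.00
  North: 6.00
  Northeast: 8.00
  East: 9.00

Highest: East (9.00)
Lowest: Southwest (4.00)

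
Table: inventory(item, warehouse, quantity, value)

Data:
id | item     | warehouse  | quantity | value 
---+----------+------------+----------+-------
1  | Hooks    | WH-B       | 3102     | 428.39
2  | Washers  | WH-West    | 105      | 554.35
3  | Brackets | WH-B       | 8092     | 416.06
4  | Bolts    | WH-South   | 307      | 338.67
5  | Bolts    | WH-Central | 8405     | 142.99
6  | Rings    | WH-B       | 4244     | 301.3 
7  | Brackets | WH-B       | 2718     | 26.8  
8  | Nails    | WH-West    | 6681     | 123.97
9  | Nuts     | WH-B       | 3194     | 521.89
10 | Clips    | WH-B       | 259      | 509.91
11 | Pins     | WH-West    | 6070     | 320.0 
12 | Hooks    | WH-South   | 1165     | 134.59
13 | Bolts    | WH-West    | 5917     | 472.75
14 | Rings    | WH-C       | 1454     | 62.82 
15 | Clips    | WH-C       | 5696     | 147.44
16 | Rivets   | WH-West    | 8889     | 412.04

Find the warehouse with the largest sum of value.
SELECT warehouse, SUM(value) as val
FROM inventory
GROUP BY warehouse
ORDER BY val DESC
LIMIT 1

Result: WH-B with sum(value) = 2204.35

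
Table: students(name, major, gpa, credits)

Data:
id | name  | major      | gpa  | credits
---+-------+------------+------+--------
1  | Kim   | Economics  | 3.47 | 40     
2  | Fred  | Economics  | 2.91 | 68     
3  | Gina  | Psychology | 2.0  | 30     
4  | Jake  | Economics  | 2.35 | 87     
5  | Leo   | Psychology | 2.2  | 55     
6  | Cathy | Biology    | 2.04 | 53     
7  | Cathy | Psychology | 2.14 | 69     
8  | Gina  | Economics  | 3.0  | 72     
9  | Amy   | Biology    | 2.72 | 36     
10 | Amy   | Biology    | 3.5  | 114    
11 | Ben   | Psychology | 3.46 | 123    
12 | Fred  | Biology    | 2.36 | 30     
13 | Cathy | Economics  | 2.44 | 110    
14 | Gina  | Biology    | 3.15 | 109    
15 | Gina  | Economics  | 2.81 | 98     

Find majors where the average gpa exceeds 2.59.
SELECT major, AVG(gpa)
FROM students
GROUP BY major
HAVING AVG(gpa) > 2.59

Result:
  Biology: avg=2.75
  Economics: avg=2.83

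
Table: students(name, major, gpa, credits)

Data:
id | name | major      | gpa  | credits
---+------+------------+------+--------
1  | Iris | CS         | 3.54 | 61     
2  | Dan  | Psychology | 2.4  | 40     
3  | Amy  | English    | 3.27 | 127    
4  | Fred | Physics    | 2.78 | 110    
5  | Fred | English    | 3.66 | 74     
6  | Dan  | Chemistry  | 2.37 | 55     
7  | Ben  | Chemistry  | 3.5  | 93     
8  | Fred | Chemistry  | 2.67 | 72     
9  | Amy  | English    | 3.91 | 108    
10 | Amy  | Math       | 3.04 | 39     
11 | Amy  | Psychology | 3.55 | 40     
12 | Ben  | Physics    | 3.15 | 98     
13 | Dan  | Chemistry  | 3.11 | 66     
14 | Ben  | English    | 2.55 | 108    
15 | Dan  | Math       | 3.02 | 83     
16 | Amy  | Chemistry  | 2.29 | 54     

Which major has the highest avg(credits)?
SELECT major, AVG(credits) as val
FROM students
GROUP BY major
ORDER BY val DESC
LIMIT 1

Result: English with avg(credits) = 104.25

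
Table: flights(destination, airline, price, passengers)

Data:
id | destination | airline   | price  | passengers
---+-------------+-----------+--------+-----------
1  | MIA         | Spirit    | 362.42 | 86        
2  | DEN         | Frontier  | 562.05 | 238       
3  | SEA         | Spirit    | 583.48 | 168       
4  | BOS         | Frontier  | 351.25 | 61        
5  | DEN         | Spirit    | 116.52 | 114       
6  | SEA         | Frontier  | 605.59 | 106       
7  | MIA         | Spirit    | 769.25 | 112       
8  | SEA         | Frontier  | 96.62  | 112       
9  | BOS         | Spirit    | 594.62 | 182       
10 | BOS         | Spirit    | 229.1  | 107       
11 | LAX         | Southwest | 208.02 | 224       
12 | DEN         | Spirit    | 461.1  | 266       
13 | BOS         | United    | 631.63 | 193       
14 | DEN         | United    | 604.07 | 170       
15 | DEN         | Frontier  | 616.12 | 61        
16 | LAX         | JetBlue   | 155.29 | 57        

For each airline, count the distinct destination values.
SELECT airline, COUNT(DISTINCT destination)
FROM flights
GROUP BY airline

Result:
  Frontier: 3 distinct
  JetBlue: 1 distinct
  Southwest: 1 distinct
  Spirit: 4 distinct
  United: 2 distinct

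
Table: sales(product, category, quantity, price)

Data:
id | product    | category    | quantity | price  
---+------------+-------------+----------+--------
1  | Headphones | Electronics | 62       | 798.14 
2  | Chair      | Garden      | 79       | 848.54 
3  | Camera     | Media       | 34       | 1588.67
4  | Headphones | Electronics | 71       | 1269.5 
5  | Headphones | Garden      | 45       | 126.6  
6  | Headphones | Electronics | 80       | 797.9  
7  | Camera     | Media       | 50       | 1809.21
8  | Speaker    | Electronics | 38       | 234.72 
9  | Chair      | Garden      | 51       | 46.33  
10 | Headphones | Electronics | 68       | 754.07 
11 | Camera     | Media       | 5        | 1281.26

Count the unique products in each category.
SELECT category, COUNT(DISTINCT product)
FROM sales
GROUP BY category

Result:
  Electronics: 2 distinct
  Garden: 2 distinct
  Media: 1 distinct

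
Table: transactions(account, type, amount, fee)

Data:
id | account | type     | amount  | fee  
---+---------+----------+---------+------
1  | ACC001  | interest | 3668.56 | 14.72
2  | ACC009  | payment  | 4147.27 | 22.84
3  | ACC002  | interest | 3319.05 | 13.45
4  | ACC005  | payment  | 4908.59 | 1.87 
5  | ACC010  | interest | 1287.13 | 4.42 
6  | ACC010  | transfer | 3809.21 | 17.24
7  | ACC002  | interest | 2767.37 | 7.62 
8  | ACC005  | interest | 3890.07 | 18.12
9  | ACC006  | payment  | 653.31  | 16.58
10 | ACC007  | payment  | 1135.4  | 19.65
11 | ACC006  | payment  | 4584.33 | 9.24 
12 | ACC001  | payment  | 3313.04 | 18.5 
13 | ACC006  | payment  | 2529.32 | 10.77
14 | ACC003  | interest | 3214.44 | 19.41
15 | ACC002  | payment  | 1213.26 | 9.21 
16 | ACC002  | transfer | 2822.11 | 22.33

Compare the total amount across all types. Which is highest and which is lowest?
SELECT type, SUM(amount)
FROM transactions
GROUP BY type
ORDER BY SUM(amount)

All groups:
  transfer: 6631.32
  interest: 18146.62
  payment: 22484.52

Highest: payment (22484.52)
Lowest: transfer (6631.32)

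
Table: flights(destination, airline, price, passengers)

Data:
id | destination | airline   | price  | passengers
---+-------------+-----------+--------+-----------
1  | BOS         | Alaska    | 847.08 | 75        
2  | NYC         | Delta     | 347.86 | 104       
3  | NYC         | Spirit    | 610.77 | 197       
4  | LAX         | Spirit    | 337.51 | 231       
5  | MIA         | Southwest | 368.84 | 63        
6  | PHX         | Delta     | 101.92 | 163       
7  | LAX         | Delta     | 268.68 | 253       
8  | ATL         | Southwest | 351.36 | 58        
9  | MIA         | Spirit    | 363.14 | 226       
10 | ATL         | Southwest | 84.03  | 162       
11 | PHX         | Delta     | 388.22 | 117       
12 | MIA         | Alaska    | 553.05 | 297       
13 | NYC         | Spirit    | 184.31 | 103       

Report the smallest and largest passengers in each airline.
SELECT airline, MIN(passengers), MAX(passengers)
FROM flights
GROUP BY airline

Result:
  Alaska: min=75, max=297
  Delta: min=104, max=253
  Southwest: min=58, max=162
  Spirit: min=103, max=231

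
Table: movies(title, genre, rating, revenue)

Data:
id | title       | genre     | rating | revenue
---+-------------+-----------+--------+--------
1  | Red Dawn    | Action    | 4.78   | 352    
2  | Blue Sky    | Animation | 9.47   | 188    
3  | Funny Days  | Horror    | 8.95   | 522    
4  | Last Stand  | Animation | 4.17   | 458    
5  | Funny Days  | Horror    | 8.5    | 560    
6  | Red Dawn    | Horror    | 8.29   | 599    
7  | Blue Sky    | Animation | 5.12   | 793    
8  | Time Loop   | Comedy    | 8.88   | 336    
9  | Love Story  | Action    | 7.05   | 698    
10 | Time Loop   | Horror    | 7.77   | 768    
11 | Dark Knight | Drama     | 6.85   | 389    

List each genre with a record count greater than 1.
SELECT genre, COUNT(*) as cnt
FROM movies
GROUP BY genre
HAVING COUNT(*) > 1

Result:
  Action: 2
  Animation: 3
  Horror: 4

Note: HAVING filters groups after aggregation, WHERE filters rows before.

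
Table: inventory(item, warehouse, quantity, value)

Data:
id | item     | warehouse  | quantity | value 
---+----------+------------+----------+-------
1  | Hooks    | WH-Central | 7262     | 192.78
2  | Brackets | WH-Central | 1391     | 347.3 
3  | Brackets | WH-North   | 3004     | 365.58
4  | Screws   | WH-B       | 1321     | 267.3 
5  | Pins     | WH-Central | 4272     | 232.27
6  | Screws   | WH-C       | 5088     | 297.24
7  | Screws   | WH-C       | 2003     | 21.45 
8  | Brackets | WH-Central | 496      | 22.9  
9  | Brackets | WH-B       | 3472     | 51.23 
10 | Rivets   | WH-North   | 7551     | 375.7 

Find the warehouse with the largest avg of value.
SELECT warehouse, AVG(value) as val
FROM inventory
GROUP BY warehouse
ORDER BY val DESC
LIMIT 1

Result: WH-North with avg(value) = 370.64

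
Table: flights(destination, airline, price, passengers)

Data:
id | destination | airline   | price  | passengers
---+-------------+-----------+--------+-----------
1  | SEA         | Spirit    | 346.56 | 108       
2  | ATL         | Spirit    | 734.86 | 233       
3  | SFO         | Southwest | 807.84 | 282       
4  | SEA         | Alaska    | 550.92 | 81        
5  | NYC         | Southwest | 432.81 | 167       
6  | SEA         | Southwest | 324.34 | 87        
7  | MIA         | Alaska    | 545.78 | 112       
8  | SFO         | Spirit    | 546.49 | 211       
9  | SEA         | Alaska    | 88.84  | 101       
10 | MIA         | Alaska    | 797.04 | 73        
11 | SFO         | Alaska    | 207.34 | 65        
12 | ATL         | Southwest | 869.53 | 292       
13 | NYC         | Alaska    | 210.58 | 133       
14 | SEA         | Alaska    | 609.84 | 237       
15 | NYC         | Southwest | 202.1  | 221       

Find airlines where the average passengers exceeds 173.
SELECT airline, AVG(passengers)
FROM flights
GROUP BY airline
HAVING AVG(passengers) > 173

Result:
  Southwest: avg=209.80
  Spirit: avg=184.00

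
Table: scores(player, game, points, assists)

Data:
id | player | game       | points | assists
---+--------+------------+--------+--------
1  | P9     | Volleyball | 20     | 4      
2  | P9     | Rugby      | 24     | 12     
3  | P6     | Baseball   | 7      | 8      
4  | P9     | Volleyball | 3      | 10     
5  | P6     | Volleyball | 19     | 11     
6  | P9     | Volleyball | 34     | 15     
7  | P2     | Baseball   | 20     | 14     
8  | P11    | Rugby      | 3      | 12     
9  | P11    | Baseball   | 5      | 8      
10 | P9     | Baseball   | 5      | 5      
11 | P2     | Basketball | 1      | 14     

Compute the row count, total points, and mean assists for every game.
SELECT game,
       COUNT(*) as cnt,
       SUM(points) as total_points,
       AVG(assists) as avg_assists
FROM scores
GROUP BY game

Result:
  Baseball: 4 records, 37 total points, 8.75 avg assists
  Basketball: 1 records, 1 total points, 14.00 avg assists
  Rugby: 2 records, 27 total points, 12.00 avg assists
  Volleyball: 4 records, 76 total points, 10.00 avg assists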